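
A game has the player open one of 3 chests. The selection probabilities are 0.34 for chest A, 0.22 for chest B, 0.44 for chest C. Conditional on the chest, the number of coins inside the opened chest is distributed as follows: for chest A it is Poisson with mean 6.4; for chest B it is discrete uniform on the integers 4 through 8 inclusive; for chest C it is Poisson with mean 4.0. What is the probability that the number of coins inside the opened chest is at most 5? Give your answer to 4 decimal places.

0.5639

Conditional on each chest, P(X ≤ 5): A: 0.383744; B: 0.4; C: 0.78513.
By total probability, P(X ≤ 5) = 0.34·0.383744 + 0.22·0.4 + 0.44·0.78513 = 0.56393.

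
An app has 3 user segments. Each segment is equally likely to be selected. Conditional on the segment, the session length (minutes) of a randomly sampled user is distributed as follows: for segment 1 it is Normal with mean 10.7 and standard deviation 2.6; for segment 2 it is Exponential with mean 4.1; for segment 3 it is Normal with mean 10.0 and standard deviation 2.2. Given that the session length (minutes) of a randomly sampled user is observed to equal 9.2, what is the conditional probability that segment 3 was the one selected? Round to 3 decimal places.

0.521

Likelihoods f(9.2 | ·): 1: 0.129916; 2: 0.0258644; 3: 0.169736.
Posterior ∝ prior × likelihood. Numerator for 3: 0.333333·0.169736 = 0.0565786.
Normalizing constant: 0.333333·0.129916 + 0.333333·0.0258644 + 0.333333·0.169736 = 0.108505.
P(3 | observation) = 0.0565786 / 0.108505 = 0.521437.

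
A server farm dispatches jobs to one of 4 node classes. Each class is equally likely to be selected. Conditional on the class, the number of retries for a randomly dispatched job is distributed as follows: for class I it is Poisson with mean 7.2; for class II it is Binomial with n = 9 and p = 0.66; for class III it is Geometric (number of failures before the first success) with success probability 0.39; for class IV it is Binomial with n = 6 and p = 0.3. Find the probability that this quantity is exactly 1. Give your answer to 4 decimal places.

0.1367

Conditional on each class, P(X = 1): I: 0.00537542; II: 0.00106076; III: 0.2379; IV: 0.302526.
By total probability, P(X = 1) = 0.25·0.00537542 + 0.25·0.00106076 + 0.25·0.2379 + 0.25·0.302526 = 0.136716.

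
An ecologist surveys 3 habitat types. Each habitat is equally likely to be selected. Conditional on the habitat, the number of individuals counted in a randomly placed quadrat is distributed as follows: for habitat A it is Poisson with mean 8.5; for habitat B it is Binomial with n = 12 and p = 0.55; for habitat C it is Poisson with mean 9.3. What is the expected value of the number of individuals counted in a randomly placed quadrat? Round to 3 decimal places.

8.133

Component means — A: 8.5; B: 6.6; C: 9.3.
E[X] = 0.333333·8.5 + 0.333333·6.6 + 0.333333·9.3 = 8.13333.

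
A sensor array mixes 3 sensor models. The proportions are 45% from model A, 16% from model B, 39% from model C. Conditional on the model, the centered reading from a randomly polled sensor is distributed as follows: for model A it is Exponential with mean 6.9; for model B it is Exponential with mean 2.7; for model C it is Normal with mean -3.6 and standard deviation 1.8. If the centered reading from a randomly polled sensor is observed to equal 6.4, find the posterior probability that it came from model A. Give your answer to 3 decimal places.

0.823

Likelihoods f(6.4 | ·): A: 0.0573228; B: 0.0346097; C: 4.40111e-08.
Posterior ∝ prior × likelihood. Numerator for A: 0.45·0.0573228 = 0.0257952.
Normalizing constant: 0.45·0.0573228 + 0.16·0.0346097 + 0.39·4.40111e-08 = 0.0313328.
P(A | observation) = 0.0257952 / 0.0313328 = 0.823266.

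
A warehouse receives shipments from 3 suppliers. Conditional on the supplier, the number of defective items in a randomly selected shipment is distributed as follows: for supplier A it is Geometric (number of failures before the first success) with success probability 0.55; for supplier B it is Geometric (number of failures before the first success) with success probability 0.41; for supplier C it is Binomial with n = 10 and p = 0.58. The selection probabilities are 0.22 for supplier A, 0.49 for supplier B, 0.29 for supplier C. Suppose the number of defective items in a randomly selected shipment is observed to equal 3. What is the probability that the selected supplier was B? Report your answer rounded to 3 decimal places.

Likelihoods P(X=3 | ·): A: 0.0501187; B: 0.0842054; C: 0.0539772.
Posterior ∝ prior × likelihood. Numerator for B: 0.49·0.0842054 = 0.0412606.
Normalizing constant: 0.22·0.0501187 + 0.49·0.0842054 + 0.29·0.0539772 = 0.0679402.
P(B | observation) = 0.0412606 / 0.0679402 = 0.607309.

0.607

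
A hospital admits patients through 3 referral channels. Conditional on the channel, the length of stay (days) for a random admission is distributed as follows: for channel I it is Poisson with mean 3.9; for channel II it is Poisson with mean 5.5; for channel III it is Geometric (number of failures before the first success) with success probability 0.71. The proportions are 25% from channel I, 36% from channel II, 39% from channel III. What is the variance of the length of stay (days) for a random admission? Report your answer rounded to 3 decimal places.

Per component, I: μ=3.9, E[X²]=19.11; II: μ=5.5, E[X²]=35.75; III: μ=0.408451, E[X²]=0.742115.
E[X] = 0.25·3.9 + 0.36·5.5 + 0.39·0.408451 = 3.1143.
E[X²] = 0.25·19.11 + 0.36·35.75 + 0.39·0.742115 = 17.9369.
Var(X) = E[X²] − (E[X])² = 17.9369 − 9.69884 = 8.23809.

8.238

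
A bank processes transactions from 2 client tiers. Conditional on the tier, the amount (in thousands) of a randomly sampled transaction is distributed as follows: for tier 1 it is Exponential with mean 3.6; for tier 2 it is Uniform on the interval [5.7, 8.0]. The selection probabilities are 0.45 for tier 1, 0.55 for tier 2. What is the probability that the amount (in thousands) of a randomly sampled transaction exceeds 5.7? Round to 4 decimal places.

Conditional on each tier, P(X > 5.7): 1: 0.20529; 2: 1.
By total probability, P(X > 5.7) = 0.45·0.20529 + 0.55·1 = 0.64238.

0.6424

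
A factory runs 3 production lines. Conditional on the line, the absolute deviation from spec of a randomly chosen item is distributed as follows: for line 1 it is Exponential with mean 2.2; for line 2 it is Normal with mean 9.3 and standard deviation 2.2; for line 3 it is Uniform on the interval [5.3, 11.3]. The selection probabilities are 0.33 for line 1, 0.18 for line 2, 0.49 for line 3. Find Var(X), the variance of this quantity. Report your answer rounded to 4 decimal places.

Per component, 1: μ=2.2, E[X²]=9.68; 2: μ=9.3, E[X²]=91.33; 3: μ=8.3, E[X²]=71.89.
E[X] = 0.33·2.2 + 0.18·9.3 + 0.49·8.3 = 6.467.
E[X²] = 0.33·9.68 + 0.18·91.33 + 0.49·71.89 = 54.8599.
Var(X) = E[X²] − (E[X])² = 54.8599 − 41.8221 = 13.0378.

13.0378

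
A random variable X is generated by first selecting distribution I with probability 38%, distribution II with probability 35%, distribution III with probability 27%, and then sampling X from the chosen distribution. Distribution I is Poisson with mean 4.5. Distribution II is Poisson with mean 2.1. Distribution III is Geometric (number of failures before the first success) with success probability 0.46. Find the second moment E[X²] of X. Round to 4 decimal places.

12.7446

For each component E[X²] = Var + (mean)², giving I: 24.75; II: 6.51; III: 3.93006.
Overall E[X²] = 0.38·24.75 + 0.35·6.51 + 0.27·3.93006 = 12.7446.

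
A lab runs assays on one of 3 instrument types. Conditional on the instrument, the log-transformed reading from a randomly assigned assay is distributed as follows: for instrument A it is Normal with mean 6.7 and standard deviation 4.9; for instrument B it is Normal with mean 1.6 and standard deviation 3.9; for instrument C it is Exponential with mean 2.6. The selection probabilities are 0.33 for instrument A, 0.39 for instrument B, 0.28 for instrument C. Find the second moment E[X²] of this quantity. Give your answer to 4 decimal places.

For each component E[X²] = Var + (mean)², giving A: 68.9; B: 17.77; C: 13.52.
Overall E[X²] = 0.33·68.9 + 0.39·17.77 + 0.28·13.52 = 33.4529.

33.4529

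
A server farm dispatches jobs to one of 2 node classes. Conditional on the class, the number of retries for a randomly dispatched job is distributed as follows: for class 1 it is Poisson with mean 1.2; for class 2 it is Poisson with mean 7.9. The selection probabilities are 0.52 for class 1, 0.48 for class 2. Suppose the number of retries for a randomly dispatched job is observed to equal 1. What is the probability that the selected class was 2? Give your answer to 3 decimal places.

0.007

Likelihoods P(X=1 | ·): 1: 0.361433; 2: 0.00292887.
Posterior ∝ prior × likelihood. Numerator for 2: 0.48·0.00292887 = 0.00140586.
Normalizing constant: 0.52·0.361433 + 0.48·0.00292887 = 0.189351.
P(2 | observation) = 0.00140586 / 0.189351 = 0.00742462.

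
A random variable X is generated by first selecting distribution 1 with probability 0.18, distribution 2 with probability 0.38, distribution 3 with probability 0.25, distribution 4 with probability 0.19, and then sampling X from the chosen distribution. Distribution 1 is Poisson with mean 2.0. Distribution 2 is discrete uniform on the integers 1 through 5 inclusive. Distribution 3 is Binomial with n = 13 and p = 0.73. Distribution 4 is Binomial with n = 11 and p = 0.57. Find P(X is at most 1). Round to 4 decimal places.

0.1494

Conditional on each component, P(X ≤ 1): 1: 0.406006; 2: 0.2; 3: 1.46492e-06; 4: 0.00144797.
By total probability, P(X ≤ 1) = 0.18·0.406006 + 0.38·0.2 + 0.25·1.46492e-06 + 0.19·0.00144797 = 0.149357.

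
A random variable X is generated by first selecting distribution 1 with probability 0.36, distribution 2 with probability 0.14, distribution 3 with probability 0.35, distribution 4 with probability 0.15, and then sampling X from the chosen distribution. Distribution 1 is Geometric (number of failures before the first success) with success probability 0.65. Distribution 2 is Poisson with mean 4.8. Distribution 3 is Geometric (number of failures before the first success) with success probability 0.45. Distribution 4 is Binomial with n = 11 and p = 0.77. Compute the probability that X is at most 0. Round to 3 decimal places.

Conditional on each component, P(X ≤ 0): 1: 0.65; 2: 0.00822975; 3: 0.45; 4: 9.5281e-08.
By total probability, P(X ≤ 0) = 0.36·0.65 + 0.14·0.00822975 + 0.35·0.45 + 0.15·9.5281e-08 = 0.392652.

0.393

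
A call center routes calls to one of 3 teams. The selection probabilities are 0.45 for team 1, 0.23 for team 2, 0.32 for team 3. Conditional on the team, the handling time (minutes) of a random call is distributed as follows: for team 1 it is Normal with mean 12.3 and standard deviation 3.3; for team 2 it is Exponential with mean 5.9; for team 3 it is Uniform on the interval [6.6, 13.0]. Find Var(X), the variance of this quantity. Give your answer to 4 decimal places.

Per component, 1: μ=12.3, E[X²]=162.18; 2: μ=5.9, E[X²]=69.62; 3: μ=9.8, E[X²]=99.4533.
E[X] = 0.45·12.3 + 0.23·5.9 + 0.32·9.8 = 10.028.
E[X²] = 0.45·162.18 + 0.23·69.62 + 0.32·99.4533 = 120.819.
Var(X) = E[X²] − (E[X])² = 120.819 − 100.561 = 20.2579.

20.2579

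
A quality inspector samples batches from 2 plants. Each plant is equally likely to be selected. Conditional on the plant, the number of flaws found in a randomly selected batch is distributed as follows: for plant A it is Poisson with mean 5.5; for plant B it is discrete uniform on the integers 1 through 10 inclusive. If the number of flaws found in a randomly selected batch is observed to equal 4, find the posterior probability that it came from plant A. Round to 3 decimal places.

0.609

Likelihoods P(X=4 | ·): A: 0.155819; B: 0.1.
Posterior ∝ prior × likelihood. Numerator for A: 0.5·0.155819 = 0.0779094.
Normalizing constant: 0.5·0.155819 + 0.5·0.1 = 0.127909.
P(A | observation) = 0.0779094 / 0.127909 = 0.609098.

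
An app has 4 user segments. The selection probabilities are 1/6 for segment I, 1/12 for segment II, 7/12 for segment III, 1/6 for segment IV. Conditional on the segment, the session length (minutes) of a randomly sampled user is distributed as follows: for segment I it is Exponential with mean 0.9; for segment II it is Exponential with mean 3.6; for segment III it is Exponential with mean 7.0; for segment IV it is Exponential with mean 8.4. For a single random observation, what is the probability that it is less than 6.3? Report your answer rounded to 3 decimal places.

Conditional on each segment, P(X < 6.3): I: 0.999088; II: 0.826226; III: 0.59343; IV: 0.527633.
By total probability, P(X < 6.3) = 0.166667·0.999088 + 0.0833333·0.826226 + 0.583333·0.59343 + 0.166667·0.527633 = 0.669473.

0.669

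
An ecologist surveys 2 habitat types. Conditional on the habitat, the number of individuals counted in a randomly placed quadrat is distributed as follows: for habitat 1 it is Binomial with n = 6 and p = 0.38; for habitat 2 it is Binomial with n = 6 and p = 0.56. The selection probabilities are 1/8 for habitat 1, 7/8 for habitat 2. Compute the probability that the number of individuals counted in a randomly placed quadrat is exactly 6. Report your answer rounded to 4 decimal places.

Conditional on each habitat, P(X = 6): 1: 0.00301094; 2: 0.030841.
By total probability, P(X = 6) = 0.125·0.00301094 + 0.875·0.030841 = 0.0273622.

0.0274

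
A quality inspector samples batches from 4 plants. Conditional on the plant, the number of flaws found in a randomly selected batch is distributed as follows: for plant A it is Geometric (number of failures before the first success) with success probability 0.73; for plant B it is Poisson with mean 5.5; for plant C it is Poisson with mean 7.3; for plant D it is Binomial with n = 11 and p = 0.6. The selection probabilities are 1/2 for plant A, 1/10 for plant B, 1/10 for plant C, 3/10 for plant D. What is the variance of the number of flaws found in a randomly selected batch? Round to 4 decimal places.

11.9482

Per component, A: μ=0.369863, E[X²]=0.64346; B: μ=5.5, E[X²]=35.75; C: μ=7.3, E[X²]=60.59; D: μ=6.6, E[X²]=46.2.
E[X] = 0.5·0.369863 + 0.1·5.5 + 0.1·7.3 + 0.3·6.6 = 3.44493.
E[X²] = 0.5·0.64346 + 0.1·35.75 + 0.1·60.59 + 0.3·46.2 = 23.8157.
Var(X) = E[X²] − (E[X])² = 23.8157 − 11.8676 = 11.9482.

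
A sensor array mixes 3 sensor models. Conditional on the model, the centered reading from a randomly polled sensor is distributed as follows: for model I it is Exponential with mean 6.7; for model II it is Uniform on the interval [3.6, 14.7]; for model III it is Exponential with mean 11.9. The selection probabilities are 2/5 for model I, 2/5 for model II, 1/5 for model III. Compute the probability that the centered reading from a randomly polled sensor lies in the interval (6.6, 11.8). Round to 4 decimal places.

0.3087

Conditional on each model, P(6.6 < X < 11.8): I: 0.201572; II: 0.468468; III: 0.203305.
By total probability, P(6.6 < X < 11.8) = 0.4·0.201572 + 0.4·0.468468 + 0.2·0.203305 = 0.308677.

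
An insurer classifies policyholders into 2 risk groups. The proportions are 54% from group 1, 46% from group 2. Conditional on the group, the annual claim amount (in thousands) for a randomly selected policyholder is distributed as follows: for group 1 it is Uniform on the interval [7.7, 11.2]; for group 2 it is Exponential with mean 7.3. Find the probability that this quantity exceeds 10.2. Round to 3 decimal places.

Conditional on each group, P(X > 10.2): 1: 0.285714; 2: 0.247273.
By total probability, P(X > 10.2) = 0.54·0.285714 + 0.46·0.247273 = 0.268032.

0.268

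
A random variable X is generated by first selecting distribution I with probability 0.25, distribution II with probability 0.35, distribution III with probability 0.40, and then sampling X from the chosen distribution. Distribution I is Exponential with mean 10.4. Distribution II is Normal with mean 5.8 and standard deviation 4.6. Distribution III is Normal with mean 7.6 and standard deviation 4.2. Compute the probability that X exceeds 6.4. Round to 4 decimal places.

Conditional on each component, P(X > 6.4): I: 0.540433; II: 0.448111; III: 0.612452.
By total probability, P(X > 6.4) = 0.25·0.540433 + 0.35·0.448111 + 0.4·0.612452 = 0.536928.

0.5369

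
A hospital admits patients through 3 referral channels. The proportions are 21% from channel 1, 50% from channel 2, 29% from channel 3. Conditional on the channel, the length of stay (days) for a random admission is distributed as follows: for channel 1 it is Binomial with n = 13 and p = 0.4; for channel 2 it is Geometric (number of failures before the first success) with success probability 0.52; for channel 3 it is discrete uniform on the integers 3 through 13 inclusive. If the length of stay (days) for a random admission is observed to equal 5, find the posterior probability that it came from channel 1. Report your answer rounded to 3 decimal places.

0.585

Likelihoods P(X=5 | ·): 1: 0.221355; 2: 0.0132498; 3: 0.0909091.
Posterior ∝ prior × likelihood. Numerator for 1: 0.21·0.221355 = 0.0464845.
Normalizing constant: 0.21·0.221355 + 0.5·0.0132498 + 0.29·0.0909091 = 0.079473.
P(1 | observation) = 0.0464845 / 0.079473 = 0.584909.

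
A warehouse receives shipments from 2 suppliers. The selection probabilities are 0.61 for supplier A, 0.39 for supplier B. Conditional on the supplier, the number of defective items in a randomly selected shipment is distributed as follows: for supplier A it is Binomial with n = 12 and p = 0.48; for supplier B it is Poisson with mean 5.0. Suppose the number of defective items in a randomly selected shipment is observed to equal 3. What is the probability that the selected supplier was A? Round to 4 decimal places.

Likelihoods P(X=3 | ·): A: 0.0676358; B: 0.140374.
Posterior ∝ prior × likelihood. Numerator for A: 0.61·0.0676358 = 0.0412578.
Normalizing constant: 0.61·0.0676358 + 0.39·0.140374 = 0.0960036.
P(A | observation) = 0.0412578 / 0.0960036 = 0.429753.

0.4298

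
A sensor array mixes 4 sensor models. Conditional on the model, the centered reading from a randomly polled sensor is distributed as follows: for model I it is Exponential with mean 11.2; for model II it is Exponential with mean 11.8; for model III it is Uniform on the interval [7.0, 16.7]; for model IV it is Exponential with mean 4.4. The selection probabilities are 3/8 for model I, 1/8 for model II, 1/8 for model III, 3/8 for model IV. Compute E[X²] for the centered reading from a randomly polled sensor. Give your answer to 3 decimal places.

For each component E[X²] = Var + (mean)², giving I: 250.88; II: 278.48; III: 148.263; IV: 38.72.
Overall E[X²] = 0.375·250.88 + 0.125·278.48 + 0.125·148.263 + 0.375·38.72 = 161.943.

161.943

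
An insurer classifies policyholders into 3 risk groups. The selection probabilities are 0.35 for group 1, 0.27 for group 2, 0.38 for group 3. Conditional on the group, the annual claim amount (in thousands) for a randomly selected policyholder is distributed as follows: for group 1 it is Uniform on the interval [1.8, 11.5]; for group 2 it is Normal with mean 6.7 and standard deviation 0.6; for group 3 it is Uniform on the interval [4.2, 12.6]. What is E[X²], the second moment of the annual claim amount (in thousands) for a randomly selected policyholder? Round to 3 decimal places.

For each component E[X²] = Var + (mean)², giving 1: 52.0633; 2: 45.25; 3: 76.44.
Overall E[X²] = 0.35·52.0633 + 0.27·45.25 + 0.38·76.44 = 59.4869.

59.487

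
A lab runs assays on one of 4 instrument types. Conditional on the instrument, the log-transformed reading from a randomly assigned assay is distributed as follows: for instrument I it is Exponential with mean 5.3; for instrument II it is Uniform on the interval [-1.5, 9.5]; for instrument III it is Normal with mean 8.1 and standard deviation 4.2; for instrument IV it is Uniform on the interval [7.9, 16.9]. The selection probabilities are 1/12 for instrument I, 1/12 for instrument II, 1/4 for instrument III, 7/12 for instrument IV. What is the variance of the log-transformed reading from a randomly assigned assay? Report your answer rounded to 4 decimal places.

20.6308

Per component, I: μ=5.3, E[X²]=56.18; II: μ=4, E[X²]=26.0833; III: μ=8.1, E[X²]=83.25; IV: μ=12.4, E[X²]=160.51.
E[X] = 0.0833333·5.3 + 0.0833333·4 + 0.25·8.1 + 0.583333·12.4 = 10.0333.
E[X²] = 0.0833333·56.18 + 0.0833333·26.0833 + 0.25·83.25 + 0.583333·160.51 = 121.299.
Var(X) = E[X²] − (E[X])² = 121.299 − 100.668 = 20.6308.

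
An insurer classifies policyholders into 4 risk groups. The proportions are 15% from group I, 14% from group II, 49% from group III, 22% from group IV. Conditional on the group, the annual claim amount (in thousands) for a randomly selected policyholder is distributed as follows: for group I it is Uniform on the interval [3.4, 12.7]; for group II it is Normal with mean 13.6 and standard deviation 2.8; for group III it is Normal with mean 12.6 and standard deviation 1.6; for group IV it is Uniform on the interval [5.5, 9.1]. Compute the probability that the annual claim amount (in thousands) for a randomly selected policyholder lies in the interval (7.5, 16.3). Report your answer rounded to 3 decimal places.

0.781

Conditional on each group, P(7.5 < X < 16.3): I: 0.55914; II: 0.817867; III: 0.988907; IV: 0.444444.
By total probability, P(7.5 < X < 16.3) = 0.15·0.55914 + 0.14·0.817867 + 0.49·0.988907 + 0.22·0.444444 = 0.780715.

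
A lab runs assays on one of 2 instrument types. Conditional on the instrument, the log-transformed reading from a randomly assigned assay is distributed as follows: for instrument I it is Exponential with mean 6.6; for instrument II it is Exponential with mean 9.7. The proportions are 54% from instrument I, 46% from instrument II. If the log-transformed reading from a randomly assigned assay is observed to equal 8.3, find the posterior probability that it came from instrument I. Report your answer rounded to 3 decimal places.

Likelihoods f(8.3 | ·): I: 0.0430822; II: 0.0438143.
Posterior ∝ prior × likelihood. Numerator for I: 0.54·0.0430822 = 0.0232644.
Normalizing constant: 0.54·0.0430822 + 0.46·0.0438143 = 0.0434189.
P(I | observation) = 0.0232644 / 0.0434189 = 0.535812.

0.536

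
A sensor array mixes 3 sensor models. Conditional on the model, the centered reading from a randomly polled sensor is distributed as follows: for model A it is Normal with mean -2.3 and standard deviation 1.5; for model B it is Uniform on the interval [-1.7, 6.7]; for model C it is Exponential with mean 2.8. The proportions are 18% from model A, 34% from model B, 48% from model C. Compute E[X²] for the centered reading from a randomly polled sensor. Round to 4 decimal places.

13.0078

For each component E[X²] = Var + (mean)², giving A: 7.54; B: 12.13; C: 15.68.
Overall E[X²] = 0.18·7.54 + 0.34·12.13 + 0.48·15.68 = 13.0078.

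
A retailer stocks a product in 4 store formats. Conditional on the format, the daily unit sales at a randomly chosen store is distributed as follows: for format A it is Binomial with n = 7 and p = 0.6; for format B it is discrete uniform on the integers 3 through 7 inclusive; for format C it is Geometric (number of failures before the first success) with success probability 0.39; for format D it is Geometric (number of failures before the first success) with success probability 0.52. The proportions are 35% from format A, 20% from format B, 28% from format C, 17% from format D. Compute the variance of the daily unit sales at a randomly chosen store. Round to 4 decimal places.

5.0231

Per component, A: μ=4.2, E[X²]=19.32; B: μ=5, E[X²]=27; C: μ=1.5641, E[X²]=6.45694; D: μ=0.923077, E[X²]=2.62722.
E[X] = 0.35·4.2 + 0.2·5 + 0.28·1.5641 + 0.17·0.923077 = 3.06487.
E[X²] = 0.35·19.32 + 0.2·27 + 0.28·6.45694 + 0.17·2.62722 = 14.4166.
Var(X) = E[X²] − (E[X])² = 14.4166 − 9.39344 = 5.02313.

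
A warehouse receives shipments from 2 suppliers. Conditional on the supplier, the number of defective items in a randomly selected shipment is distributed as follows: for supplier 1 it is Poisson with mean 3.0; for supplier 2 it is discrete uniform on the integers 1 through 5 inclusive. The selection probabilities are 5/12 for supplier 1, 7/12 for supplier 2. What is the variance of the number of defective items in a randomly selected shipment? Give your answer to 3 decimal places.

Per component, 1: μ=3, E[X²]=12; 2: μ=3, E[X²]=11.
E[X] = 0.416667·3 + 0.583333·3 = 3.
E[X²] = 0.416667·12 + 0.583333·11 = 11.4167.
Var(X) = E[X²] − (E[X])² = 11.4167 − 9 = 2.41667.

2.417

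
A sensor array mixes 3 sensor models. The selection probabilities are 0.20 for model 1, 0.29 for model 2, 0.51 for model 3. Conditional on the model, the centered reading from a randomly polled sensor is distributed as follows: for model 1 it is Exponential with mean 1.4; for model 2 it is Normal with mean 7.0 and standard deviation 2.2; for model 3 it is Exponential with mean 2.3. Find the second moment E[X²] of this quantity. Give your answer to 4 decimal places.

21.7934

For each component E[X²] = Var + (mean)², giving 1: 3.92; 2: 53.84; 3: 10.58.
Overall E[X²] = 0.2·3.92 + 0.29·53.84 + 0.51·10.58 = 21.7934.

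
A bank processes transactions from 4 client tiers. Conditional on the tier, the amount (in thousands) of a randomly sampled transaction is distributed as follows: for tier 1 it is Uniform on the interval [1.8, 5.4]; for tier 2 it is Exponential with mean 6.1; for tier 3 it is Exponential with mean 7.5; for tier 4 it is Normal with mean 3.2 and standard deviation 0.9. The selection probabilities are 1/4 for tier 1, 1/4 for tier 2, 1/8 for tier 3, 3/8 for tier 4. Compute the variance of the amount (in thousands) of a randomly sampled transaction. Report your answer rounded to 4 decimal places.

Per component, 1: μ=3.6, E[X²]=14.04; 2: μ=6.1, E[X²]=74.42; 3: μ=7.5, E[X²]=112.5; 4: μ=3.2, E[X²]=11.05.
E[X] = 0.25·3.6 + 0.25·6.1 + 0.125·7.5 + 0.375·3.2 = 4.5625.
E[X²] = 0.25·14.04 + 0.25·74.42 + 0.125·112.5 + 0.375·11.05 = 40.3212.
Var(X) = E[X²] − (E[X])² = 40.3212 − 20.8164 = 19.5048.

19.5048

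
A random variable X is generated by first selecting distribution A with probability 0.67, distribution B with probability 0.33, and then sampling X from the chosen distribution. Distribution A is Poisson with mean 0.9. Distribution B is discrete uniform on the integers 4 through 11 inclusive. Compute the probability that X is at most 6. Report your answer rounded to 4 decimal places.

Conditional on each component, P(X ≤ 6): A: 0.999957; B: 0.375.
By total probability, P(X ≤ 6) = 0.67·0.999957 + 0.33·0.375 = 0.793721.

0.7937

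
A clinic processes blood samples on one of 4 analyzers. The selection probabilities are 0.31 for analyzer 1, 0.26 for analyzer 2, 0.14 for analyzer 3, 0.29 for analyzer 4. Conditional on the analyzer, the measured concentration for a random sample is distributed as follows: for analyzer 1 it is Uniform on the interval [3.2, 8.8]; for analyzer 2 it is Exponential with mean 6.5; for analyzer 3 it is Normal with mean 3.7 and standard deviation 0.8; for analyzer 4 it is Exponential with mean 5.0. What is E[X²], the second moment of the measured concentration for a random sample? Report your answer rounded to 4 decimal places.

For each component E[X²] = Var + (mean)², giving 1: 38.6133; 2: 84.5; 3: 14.33; 4: 50.
Overall E[X²] = 0.31·38.6133 + 0.26·84.5 + 0.14·14.33 + 0.29·50 = 50.4463.

50.4463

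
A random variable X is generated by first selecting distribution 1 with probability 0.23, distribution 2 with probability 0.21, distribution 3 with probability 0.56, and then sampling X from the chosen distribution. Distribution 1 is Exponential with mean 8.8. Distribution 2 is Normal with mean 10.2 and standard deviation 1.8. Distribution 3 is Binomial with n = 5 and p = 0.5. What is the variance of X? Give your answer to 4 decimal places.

31.3708

Per component, 1: μ=8.8, E[X²]=154.88; 2: μ=10.2, E[X²]=107.28; 3: μ=2.5, E[X²]=7.5.
E[X] = 0.23·8.8 + 0.21·10.2 + 0.56·2.5 = 5.566.
E[X²] = 0.23·154.88 + 0.21·107.28 + 0.56·7.5 = 62.3512.
Var(X) = E[X²] − (E[X])² = 62.3512 − 30.9804 = 31.3708.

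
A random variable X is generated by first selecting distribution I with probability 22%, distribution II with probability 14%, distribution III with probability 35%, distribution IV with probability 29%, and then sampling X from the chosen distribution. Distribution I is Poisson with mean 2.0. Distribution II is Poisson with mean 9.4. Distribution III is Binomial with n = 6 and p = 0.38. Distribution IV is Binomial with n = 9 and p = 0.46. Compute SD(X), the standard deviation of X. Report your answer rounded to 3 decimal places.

2.974

Per component, I: μ=2, E[X²]=6; II: μ=9.4, E[X²]=97.76; III: μ=2.28, E[X²]=6.612; IV: μ=4.14, E[X²]=19.3752.
E[X] = 0.22·2 + 0.14·9.4 + 0.35·2.28 + 0.29·4.14 = 3.7546.
E[X²] = 0.22·6 + 0.14·97.76 + 0.35·6.612 + 0.29·19.3752 = 22.9394.
Var(X) = E[X²] − (E[X])² = 22.9394 − 14.097 = 8.84239.
SD(X) = √8.84239 = 2.97362.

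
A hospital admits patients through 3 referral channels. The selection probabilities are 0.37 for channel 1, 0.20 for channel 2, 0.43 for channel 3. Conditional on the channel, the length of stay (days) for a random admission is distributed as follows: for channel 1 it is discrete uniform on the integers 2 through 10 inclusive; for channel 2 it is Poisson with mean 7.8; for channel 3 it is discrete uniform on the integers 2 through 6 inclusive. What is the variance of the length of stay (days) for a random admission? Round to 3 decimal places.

Per component, 1: μ=6, E[X²]=42.6667; 2: μ=7.8, E[X²]=68.64; 3: μ=4, E[X²]=18.
E[X] = 0.37·6 + 0.2·7.8 + 0.43·4 = 5.5.
E[X²] = 0.37·42.6667 + 0.2·68.64 + 0.43·18 = 37.2547.
Var(X) = E[X²] − (E[X])² = 37.2547 − 30.25 = 7.00467.

7.005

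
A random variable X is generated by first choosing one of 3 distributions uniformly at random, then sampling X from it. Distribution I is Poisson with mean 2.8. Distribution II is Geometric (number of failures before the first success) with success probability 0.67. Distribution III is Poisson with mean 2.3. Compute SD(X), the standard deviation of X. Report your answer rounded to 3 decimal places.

Per component, I: μ=2.8, E[X²]=10.64; II: μ=0.492537, E[X²]=0.977723; III: μ=2.3, E[X²]=7.59.
E[X] = 0.333333·2.8 + 0.333333·0.492537 + 0.333333·2.3 = 1.86418.
E[X²] = 0.333333·10.64 + 0.333333·0.977723 + 0.333333·7.59 = 6.40257.
Var(X) = E[X²] − (E[X])² = 6.40257 − 3.47516 = 2.92741.
SD(X) = √2.92741 = 1.71097.

1.711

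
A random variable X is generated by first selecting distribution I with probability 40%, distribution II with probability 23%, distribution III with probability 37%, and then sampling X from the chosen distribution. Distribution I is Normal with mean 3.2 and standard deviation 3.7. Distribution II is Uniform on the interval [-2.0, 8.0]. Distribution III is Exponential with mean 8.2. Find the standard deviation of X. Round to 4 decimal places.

6.1868

Per component, I: μ=3.2, E[X²]=23.93; II: μ=3, E[X²]=17.3333; III: μ=8.2, E[X²]=134.48.
E[X] = 0.4·3.2 + 0.23·3 + 0.37·8.2 = 5.004.
E[X²] = 0.4·23.93 + 0.23·17.3333 + 0.37·134.48 = 63.3163.
Var(X) = E[X²] − (E[X])² = 63.3163 − 25.04 = 38.2763.
SD(X) = √38.2763 = 6.18678.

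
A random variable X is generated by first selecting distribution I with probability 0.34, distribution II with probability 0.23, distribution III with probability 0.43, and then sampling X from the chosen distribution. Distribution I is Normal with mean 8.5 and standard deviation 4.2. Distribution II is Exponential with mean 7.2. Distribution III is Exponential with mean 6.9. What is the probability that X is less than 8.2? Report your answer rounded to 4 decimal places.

Conditional on each component, P(X < 8.2): I: 0.471528; II: 0.679825; III: 0.695293.
By total probability, P(X < 8.2) = 0.34·0.471528 + 0.23·0.679825 + 0.43·0.695293 = 0.615656.

0.6157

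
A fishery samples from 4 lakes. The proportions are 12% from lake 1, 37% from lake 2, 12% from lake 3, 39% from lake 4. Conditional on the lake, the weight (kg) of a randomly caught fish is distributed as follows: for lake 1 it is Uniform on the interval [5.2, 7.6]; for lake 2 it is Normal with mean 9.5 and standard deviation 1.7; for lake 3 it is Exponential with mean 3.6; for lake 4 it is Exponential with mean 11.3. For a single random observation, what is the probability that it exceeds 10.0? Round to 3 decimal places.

0.311

Conditional on each lake, P(X > 10.0): 1: 0; 2: 0.384334; 3: 0.0621765; 4: 0.412732.
By total probability, P(X > 10.0) = 0.12·0 + 0.37·0.384334 + 0.12·0.0621765 + 0.39·0.412732 = 0.31063.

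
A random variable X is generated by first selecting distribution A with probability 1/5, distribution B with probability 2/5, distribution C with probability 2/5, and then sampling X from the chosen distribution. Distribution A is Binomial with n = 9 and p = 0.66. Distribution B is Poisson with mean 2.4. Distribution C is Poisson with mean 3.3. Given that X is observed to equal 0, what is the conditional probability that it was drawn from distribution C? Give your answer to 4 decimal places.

Likelihoods P(X=0 | ·): A: 6.0717e-05; B: 0.090718; C: 0.0368832.
Posterior ∝ prior × likelihood. Numerator for C: 0.4·0.0368832 = 0.0147533.
Normalizing constant: 0.2·6.0717e-05 + 0.4·0.090718 + 0.4·0.0368832 = 0.0510526.
P(C | observation) = 0.0147533 / 0.0510526 = 0.288982.

0.2890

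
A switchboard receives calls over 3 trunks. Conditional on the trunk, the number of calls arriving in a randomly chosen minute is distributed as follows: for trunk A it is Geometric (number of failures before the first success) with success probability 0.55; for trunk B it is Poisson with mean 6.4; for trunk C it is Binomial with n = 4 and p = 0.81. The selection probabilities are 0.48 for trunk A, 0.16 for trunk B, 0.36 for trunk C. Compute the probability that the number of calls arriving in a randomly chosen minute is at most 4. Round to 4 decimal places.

0.8688

Conditional on each trunk, P(X ≤ 4): A: 0.981547; B: 0.23507; C: 1.
By total probability, P(X ≤ 4) = 0.48·0.981547 + 0.16·0.23507 + 0.36·1 = 0.868754.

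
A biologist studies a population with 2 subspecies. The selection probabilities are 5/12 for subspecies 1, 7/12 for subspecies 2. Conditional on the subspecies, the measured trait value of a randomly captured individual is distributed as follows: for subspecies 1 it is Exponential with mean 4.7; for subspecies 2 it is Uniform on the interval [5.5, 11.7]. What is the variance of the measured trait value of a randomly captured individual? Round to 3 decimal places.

14.770

Per component, 1: μ=4.7, E[X²]=44.18; 2: μ=8.6, E[X²]=77.1633.
E[X] = 0.416667·4.7 + 0.583333·8.6 = 6.975.
E[X²] = 0.416667·44.18 + 0.583333·77.1633 = 63.4203.
Var(X) = E[X²] − (E[X])² = 63.4203 − 48.6506 = 14.7697.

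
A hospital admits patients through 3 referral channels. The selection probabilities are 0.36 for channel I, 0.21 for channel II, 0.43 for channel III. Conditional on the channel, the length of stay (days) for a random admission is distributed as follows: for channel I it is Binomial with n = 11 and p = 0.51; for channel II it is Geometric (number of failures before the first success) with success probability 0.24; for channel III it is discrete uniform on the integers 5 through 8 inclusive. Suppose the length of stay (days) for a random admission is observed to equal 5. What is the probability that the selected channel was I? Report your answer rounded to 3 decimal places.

0.398

Likelihoods P(X=5 | ·): I: 0.220632; II: 0.0608526; III: 0.25.
Posterior ∝ prior × likelihood. Numerator for I: 0.36·0.220632 = 0.0794277.
Normalizing constant: 0.36·0.220632 + 0.21·0.0608526 + 0.43·0.25 = 0.199707.
P(I | observation) = 0.0794277 / 0.199707 = 0.397722.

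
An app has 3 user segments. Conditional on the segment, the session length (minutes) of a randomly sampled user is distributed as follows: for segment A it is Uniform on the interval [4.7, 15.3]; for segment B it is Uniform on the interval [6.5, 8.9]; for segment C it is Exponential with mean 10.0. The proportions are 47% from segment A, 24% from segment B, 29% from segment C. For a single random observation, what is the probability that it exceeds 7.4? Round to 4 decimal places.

Conditional on each segment, P(X > 7.4): A: 0.745283; B: 0.625; C: 0.477114.
By total probability, P(X > 7.4) = 0.47·0.745283 + 0.24·0.625 + 0.29·0.477114 = 0.638646.

0.6386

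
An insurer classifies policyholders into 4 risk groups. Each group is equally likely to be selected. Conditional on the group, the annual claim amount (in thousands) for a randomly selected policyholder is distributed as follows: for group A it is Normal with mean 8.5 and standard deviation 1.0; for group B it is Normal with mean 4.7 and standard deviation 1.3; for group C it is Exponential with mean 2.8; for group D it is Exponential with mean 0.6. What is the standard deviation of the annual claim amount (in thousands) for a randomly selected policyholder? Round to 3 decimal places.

3.337

Per component, A: μ=8.5, E[X²]=73.25; B: μ=4.7, E[X²]=23.78; C: μ=2.8, E[X²]=15.68; D: μ=0.6, E[X²]=0.72.
E[X] = 0.25·8.5 + 0.25·4.7 + 0.25·2.8 + 0.25·0.6 = 4.15.
E[X²] = 0.25·73.25 + 0.25·23.78 + 0.25·15.68 + 0.25·0.72 = 28.3575.
Var(X) = E[X²] − (E[X])² = 28.3575 − 17.2225 = 11.135.
SD(X) = √11.135 = 3.33691.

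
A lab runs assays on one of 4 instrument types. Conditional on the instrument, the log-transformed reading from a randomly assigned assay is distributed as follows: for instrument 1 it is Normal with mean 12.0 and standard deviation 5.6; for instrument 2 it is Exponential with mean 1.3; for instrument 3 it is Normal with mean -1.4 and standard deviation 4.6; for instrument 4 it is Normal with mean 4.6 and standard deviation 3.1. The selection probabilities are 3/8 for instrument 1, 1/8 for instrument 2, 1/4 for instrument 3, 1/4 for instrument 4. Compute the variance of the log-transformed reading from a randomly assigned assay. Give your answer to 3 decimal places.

Per component, 1: μ=12, E[X²]=175.36; 2: μ=1.3, E[X²]=3.38; 3: μ=-1.4, E[X²]=23.12; 4: μ=4.6, E[X²]=30.77.
E[X] = 0.375·12 + 0.125·1.3 + 0.25·-1.4 + 0.25·4.6 = 5.4625.
E[X²] = 0.375·175.36 + 0.125·3.38 + 0.25·23.12 + 0.25·30.77 = 79.655.
Var(X) = E[X²] − (E[X])² = 79.655 − 29.8389 = 49.8161.

49.816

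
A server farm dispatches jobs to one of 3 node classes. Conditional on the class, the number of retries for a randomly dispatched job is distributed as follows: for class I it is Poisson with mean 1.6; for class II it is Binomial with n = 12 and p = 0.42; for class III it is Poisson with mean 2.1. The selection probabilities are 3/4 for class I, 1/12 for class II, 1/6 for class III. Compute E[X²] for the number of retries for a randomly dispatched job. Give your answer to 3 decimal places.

For each component E[X²] = Var + (mean)², giving I: 4.16; II: 28.3248; III: 6.51.
Overall E[X²] = 0.75·4.16 + 0.0833333·28.3248 + 0.166667·6.51 = 6.5654.

6.565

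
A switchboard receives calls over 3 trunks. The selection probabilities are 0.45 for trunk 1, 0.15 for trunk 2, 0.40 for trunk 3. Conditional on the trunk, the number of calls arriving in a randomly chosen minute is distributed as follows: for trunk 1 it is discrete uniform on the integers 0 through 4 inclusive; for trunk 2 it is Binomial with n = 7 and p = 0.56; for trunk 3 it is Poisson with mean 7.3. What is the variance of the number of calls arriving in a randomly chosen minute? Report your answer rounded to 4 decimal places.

Per component, 1: μ=2, E[X²]=6; 2: μ=3.92, E[X²]=17.0912; 3: μ=7.3, E[X²]=60.59.
E[X] = 0.45·2 + 0.15·3.92 + 0.4·7.3 = 4.408.
E[X²] = 0.45·6 + 0.15·17.0912 + 0.4·60.59 = 29.4997.
Var(X) = E[X²] − (E[X])² = 29.4997 − 19.4305 = 10.0692.

10.0692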